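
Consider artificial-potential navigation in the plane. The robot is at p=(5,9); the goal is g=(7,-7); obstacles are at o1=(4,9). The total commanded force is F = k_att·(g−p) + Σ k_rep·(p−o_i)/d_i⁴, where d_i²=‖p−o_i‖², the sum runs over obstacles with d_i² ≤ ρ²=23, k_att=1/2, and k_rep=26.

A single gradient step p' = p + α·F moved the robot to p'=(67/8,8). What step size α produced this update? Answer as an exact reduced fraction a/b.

α = 1/8

F_att = 1/2·(g−p) = 1/2·(2,-16) = (1.0000,-8.0000)
o1: d²=1 ≤ ρ²=23; F_rep = 26·(1,0)/1² = (26.0000,0.0000)
F = F_att + ΣF_rep = (27.0000,-8.0000)
Δp = p'−p = (3.3750,-1.0000); α = Δx/Fx = (27/8) / (27) = 1/8
check: Δy/Fy = (-1) / (-8) = 1/8 ✓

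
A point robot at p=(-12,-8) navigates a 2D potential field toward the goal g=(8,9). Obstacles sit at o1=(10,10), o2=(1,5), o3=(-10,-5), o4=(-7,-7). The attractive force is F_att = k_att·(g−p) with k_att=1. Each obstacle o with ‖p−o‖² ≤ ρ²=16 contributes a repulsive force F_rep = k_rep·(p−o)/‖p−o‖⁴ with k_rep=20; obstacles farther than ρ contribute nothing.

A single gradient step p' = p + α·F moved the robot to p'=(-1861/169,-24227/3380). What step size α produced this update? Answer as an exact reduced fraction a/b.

F_att = 1·(g−p) = 1·(20,17) = (20.0000,17.0000)
o1: d²=808 > ρ²=16 → inactive
o2: d²=338 > ρ²=16 → inactive
o3: d²=13 ≤ ρ²=16; F_rep = 20·(-2,-3)/13² = (-0.2367,-0.3550)
o4: d²=26 > ρ²=16 → inactive
F = F_att + ΣF_rep = (19.7633,16.6450)
Δp = p'−p = (0.9882,0.8322); α = Δx/Fx = (167/169) / (3340/169) = 1/20
check: Δy/Fy = (2813/3380) / (2813/169) = 1/20 ✓

α = 1/20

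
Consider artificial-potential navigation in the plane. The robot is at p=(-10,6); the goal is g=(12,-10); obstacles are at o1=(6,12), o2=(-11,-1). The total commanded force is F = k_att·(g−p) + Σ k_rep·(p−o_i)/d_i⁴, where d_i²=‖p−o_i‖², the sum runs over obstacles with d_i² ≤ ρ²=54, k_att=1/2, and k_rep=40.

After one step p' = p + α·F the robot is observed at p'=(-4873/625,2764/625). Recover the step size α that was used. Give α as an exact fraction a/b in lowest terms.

α = 1/5

F_att = 1/2·(g−p) = 1/2·(22,-16) = (11.0000,-8.0000)
o1: d²=292 > ρ²=54 → inactive
o2: d²=50 ≤ ρ²=54; F_rep = 40·(1,7)/50² = (0.0160,0.1120)
F = F_att + ΣF_rep = (11.0160,-7.8880)
Δp = p'−p = (2.2032,-1.5776); α = Δx/Fx = (1377/625) / (1377/125) = 1/5
check: Δy/Fy = (-986/625) / (-986/125) = 1/5 ✓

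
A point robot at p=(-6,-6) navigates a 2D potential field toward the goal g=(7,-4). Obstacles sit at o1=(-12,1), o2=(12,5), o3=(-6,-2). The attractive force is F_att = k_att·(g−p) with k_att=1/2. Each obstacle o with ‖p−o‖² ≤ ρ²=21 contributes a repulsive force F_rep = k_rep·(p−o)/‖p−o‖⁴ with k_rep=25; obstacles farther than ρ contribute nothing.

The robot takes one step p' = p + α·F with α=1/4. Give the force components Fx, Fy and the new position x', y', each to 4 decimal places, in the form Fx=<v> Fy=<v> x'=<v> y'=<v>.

F_att = 1/2·(g−p) = 1/2·(13,2) = (6.5000,1.0000)
o1: d²=85 > ρ²=21 → inactive
o2: d²=445 > ρ²=21 → inactive
o3: d²=16 ≤ ρ²=21; F_rep = 25·(0,-4)/16² = (0.0000,-0.3906)
F = F_att + ΣF_rep = (6.5000,0.6094)
p' = p + 1/4·F = (-4.3750,-5.8477)

Fx=6.5000 Fy=0.6094 x'=-4.3750 y'=-5.8477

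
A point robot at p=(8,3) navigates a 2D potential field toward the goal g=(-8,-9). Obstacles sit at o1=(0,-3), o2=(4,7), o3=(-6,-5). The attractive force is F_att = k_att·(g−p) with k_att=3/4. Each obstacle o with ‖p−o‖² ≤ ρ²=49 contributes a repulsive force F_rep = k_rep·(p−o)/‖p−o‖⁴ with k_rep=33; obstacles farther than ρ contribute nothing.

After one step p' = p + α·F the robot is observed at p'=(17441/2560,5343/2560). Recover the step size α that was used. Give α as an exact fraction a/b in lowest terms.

F_att = 3/4·(g−p) = 3/4·(-16,-12) = (-12.0000,-9.0000)
o1: d²=100 > ρ²=49 → inactive
o2: d²=32 ≤ ρ²=49; F_rep = 33·(4,-4)/32² = (0.1289,-0.1289)
o3: d²=260 > ρ²=49 → inactive
F = F_att + ΣF_rep = (-11.8711,-9.1289)
Δp = p'−p = (-1.1871,-0.9129); α = Δx/Fx = (-3039/2560) / (-3039/256) = 1/10
check: Δy/Fy = (-2337/2560) / (-2337/256) = 1/10 ✓

α = 1/10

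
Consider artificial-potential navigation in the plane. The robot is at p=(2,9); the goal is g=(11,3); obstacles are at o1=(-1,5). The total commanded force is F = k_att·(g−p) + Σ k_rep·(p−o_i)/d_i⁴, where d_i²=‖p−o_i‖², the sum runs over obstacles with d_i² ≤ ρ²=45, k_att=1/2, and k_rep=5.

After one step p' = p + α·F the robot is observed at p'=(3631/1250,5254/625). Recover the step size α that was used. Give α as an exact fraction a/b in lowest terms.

F_att = 1/2·(g−p) = 1/2·(9,-6) = (4.5000,-3.0000)
o1: d²=25 ≤ ρ²=45; F_rep = 5·(3,4)/25² = (0.0240,0.0320)
F = F_att + ΣF_rep = (4.5240,-2.9680)
Δp = p'−p = (0.9048,-0.5936); α = Δx/Fx = (1131/1250) / (1131/250) = 1/5
check: Δy/Fy = (-371/625) / (-371/125) = 1/5 ✓

α = 1/5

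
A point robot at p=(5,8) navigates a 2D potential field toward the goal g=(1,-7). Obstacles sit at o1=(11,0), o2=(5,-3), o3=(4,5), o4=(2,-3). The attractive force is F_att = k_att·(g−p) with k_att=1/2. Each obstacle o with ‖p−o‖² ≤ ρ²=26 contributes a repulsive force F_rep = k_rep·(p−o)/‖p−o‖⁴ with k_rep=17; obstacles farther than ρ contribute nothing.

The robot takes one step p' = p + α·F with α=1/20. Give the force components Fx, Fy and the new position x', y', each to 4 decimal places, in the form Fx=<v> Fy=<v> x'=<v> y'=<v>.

Fx=-1.8300 Fy=-6.9900 x'=4.9085 y'=7.6505

F_att = 1/2·(g−p) = 1/2·(-4,-15) = (-2.0000,-7.5000)
o1: d²=100 > ρ²=26 → inactive
o2: d²=121 > ρ²=26 → inactive
o3: d²=10 ≤ ρ²=26; F_rep = 17·(1,3)/10² = (0.1700,0.5100)
o4: d²=130 > ρ²=26 → inactive
F = F_att + ΣF_rep = (-1.8300,-6.9900)
p' = p + 1/20·F = (4.9085,7.6505)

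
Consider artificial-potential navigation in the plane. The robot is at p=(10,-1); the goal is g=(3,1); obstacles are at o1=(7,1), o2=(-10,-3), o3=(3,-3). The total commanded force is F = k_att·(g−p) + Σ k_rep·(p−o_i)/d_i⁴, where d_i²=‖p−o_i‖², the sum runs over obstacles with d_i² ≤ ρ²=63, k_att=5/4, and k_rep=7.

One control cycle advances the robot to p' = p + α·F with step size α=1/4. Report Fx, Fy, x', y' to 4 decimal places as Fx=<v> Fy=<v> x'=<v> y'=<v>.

F_att = 5/4·(g−p) = 5/4·(-7,2) = (-8.7500,2.5000)
o1: d²=13 ≤ ρ²=63; F_rep = 7·(3,-2)/13² = (0.1243,-0.0828)
o2: d²=404 > ρ²=63 → inactive
o3: d²=53 ≤ ρ²=63; F_rep = 7·(7,2)/53² = (0.0174,0.0050)
F = F_att + ΣF_rep = (-8.6083,2.4221)
p' = p + 1/4·F = (7.8479,-0.3945)

Fx=-8.6083 Fy=2.4221 x'=7.8479 y'=-0.3945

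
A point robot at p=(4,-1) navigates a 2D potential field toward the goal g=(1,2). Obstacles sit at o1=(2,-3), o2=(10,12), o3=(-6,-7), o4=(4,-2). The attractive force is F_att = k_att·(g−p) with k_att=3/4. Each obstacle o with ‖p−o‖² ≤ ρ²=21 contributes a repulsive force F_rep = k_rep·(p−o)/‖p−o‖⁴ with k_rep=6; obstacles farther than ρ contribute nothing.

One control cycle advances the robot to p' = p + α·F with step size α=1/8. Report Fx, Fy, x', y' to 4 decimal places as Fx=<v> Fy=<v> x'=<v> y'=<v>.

Fx=-2.0625 Fy=8.4375 x'=3.7422 y'=0.0547

F_att = 3/4·(g−p) = 3/4·(-3,3) = (-2.2500,2.2500)
o1: d²=8 ≤ ρ²=21; F_rep = 6·(2,2)/8² = (0.1875,0.1875)
o2: d²=205 > ρ²=21 → inactive
o3: d²=136 > ρ²=21 → inactive
o4: d²=1 ≤ ρ²=21; F_rep = 6·(0,1)/1² = (0.0000,6.0000)
F = F_att + ΣF_rep = (-2.0625,8.4375)
p' = p + 1/8·F = (3.7422,0.0547)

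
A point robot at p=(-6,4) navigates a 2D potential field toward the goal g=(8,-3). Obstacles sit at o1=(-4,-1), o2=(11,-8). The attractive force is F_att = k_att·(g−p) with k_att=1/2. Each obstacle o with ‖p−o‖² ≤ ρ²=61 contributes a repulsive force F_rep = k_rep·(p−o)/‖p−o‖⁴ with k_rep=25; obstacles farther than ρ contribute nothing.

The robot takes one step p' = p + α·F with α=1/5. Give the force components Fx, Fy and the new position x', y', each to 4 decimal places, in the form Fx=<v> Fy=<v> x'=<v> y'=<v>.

Fx=6.9405 Fy=-3.3514 x'=-4.6119 y'=3.3297

F_att = 1/2·(g−p) = 1/2·(14,-7) = (7.0000,-3.5000)
o1: d²=29 ≤ ρ²=61; F_rep = 25·(-2,5)/29² = (-0.0595,0.1486)
o2: d²=433 > ρ²=61 → inactive
F = F_att + ΣF_rep = (6.9405,-3.3514)
p' = p + 1/5·F = (-4.6119,3.3297)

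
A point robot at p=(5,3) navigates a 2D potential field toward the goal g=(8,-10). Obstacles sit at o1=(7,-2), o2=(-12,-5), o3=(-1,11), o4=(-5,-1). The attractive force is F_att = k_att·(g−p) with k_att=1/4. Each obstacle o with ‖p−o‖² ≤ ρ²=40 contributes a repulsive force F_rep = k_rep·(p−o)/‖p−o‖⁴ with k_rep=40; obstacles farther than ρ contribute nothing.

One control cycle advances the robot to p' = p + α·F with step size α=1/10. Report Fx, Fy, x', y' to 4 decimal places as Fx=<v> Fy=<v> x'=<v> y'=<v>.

F_att = 1/4·(g−p) = 1/4·(3,-13) = (0.7500,-3.2500)
o1: d²=29 ≤ ρ²=40; F_rep = 40·(-2,5)/29² = (-0.0951,0.2378)
o2: d²=353 > ρ²=40 → inactive
o3: d²=100 > ρ²=40 → inactive
o4: d²=116 > ρ²=40 → inactive
F = F_att + ΣF_rep = (0.6549,-3.0122)
p' = p + 1/10·F = (5.0655,2.6988)

Fx=0.6549 Fy=-3.0122 x'=5.0655 y'=2.6988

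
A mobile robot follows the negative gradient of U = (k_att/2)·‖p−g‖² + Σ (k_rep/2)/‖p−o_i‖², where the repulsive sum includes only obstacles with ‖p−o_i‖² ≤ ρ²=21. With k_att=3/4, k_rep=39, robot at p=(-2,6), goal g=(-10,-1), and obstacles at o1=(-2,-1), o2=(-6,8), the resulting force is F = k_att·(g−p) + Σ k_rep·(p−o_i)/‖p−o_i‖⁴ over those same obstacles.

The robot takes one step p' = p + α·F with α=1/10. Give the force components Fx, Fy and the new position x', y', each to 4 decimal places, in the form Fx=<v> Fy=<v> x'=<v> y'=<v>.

Fx=-5.6100 Fy=-5.4450 x'=-2.5610 y'=5.4555

F_att = 3/4·(g−p) = 3/4·(-8,-7) = (-6.0000,-5.2500)
o1: d²=49 > ρ²=21 → inactive
o2: d²=20 ≤ ρ²=21; F_rep = 39·(4,-2)/20² = (0.3900,-0.1950)
F = F_att + ΣF_rep = (-5.6100,-5.4450)
p' = p + 1/10·F = (-2.5610,5.4555)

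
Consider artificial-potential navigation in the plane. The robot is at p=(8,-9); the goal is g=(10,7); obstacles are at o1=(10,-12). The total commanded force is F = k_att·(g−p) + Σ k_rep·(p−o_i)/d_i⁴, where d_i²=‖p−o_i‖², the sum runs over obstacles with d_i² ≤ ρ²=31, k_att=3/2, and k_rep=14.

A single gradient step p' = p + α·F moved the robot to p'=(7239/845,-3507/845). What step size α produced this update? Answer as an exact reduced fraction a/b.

F_att = 3/2·(g−p) = 3/2·(2,16) = (3.0000,24.0000)
o1: d²=13 ≤ ρ²=31; F_rep = 14·(-2,3)/13² = (-0.1657,0.2485)
F = F_att + ΣF_rep = (2.8343,24.2485)
Δp = p'−p = (0.5669,4.8497); α = Δx/Fx = (479/845) / (479/169) = 1/5
check: Δy/Fy = (4098/845) / (4098/169) = 1/5 ✓

α = 1/5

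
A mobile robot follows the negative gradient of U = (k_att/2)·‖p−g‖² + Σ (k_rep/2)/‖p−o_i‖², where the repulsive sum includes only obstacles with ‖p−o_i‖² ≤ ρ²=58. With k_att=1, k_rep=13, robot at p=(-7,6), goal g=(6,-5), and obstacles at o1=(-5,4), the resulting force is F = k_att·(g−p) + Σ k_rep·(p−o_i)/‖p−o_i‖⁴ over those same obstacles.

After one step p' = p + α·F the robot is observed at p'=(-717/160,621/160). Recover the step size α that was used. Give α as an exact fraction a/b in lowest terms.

F_att = 1·(g−p) = 1·(13,-11) = (13.0000,-11.0000)
o1: d²=8 ≤ ρ²=58; F_rep = 13·(-2,2)/8² = (-0.4062,0.4062)
F = F_att + ΣF_rep = (12.5938,-10.5938)
Δp = p'−p = (2.5187,-2.1187); α = Δx/Fx = (403/160) / (403/32) = 1/5
check: Δy/Fy = (-339/160) / (-339/32) = 1/5 ✓

α = 1/5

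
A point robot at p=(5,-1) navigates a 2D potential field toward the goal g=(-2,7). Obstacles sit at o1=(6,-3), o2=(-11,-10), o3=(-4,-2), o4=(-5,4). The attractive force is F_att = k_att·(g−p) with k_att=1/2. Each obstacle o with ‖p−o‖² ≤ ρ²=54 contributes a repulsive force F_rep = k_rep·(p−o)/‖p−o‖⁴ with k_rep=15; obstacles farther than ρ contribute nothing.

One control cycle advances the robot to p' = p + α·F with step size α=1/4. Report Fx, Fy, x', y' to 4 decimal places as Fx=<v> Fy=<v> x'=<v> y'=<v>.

Fx=-4.1000 Fy=5.2000 x'=3.9750 y'=0.3000

F_att = 1/2·(g−p) = 1/2·(-7,8) = (-3.5000,4.0000)
o1: d²=5 ≤ ρ²=54; F_rep = 15·(-1,2)/5² = (-0.6000,1.2000)
o2: d²=337 > ρ²=54 → inactive
o3: d²=82 > ρ²=54 → inactive
o4: d²=125 > ρ²=54 → inactive
F = F_att + ΣF_rep = (-4.1000,5.2000)
p' = p + 1/4·F = (3.9750,0.3000)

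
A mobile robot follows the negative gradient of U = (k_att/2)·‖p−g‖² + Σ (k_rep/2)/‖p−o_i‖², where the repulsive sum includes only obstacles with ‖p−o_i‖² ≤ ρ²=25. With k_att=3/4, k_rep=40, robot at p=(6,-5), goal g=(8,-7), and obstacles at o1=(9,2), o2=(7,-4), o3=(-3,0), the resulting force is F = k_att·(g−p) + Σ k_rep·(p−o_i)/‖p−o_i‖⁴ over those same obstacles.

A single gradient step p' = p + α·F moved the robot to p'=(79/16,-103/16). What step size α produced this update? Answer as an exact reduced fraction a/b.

α = 1/8

F_att = 3/4·(g−p) = 3/4·(2,-2) = (1.5000,-1.5000)
o1: d²=58 > ρ²=25 → inactive
o2: d²=2 ≤ ρ²=25; F_rep = 40·(-1,-1)/2² = (-10.0000,-10.0000)
o3: d²=106 > ρ²=25 → inactive
F = F_att + ΣF_rep = (-8.5000,-11.5000)
Δp = p'−p = (-1.0625,-1.4375); α = Δx/Fx = (-17/16) / (-17/2) = 1/8
check: Δy/Fy = (-23/16) / (-23/2) = 1/8 ✓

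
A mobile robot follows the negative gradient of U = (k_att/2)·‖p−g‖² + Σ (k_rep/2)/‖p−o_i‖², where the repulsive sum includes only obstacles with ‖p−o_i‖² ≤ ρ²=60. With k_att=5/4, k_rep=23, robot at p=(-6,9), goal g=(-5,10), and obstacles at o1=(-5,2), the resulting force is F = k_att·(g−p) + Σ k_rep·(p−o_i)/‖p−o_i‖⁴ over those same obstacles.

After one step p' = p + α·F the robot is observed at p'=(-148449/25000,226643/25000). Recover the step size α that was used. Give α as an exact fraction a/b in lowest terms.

F_att = 5/4·(g−p) = 5/4·(1,1) = (1.2500,1.2500)
o1: d²=50 ≤ ρ²=60; F_rep = 23·(-1,7)/50² = (-0.0092,0.0644)
F = F_att + ΣF_rep = (1.2408,1.3144)
Δp = p'−p = (0.0620,0.0657); α = Δx/Fx = (1551/25000) / (1551/1250) = 1/20
check: Δy/Fy = (1643/25000) / (1643/1250) = 1/20 ✓

α = 1/20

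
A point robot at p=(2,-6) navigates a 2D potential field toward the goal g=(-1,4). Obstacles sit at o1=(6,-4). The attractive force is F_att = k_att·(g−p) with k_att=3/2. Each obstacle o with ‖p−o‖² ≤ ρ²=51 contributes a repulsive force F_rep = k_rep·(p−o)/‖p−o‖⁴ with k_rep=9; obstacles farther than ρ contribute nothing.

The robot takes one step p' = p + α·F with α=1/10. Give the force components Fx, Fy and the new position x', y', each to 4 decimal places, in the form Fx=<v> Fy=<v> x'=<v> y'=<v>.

Fx=-4.5900 Fy=14.9550 x'=1.5410 y'=-4.5045

F_att = 3/2·(g−p) = 3/2·(-3,10) = (-4.5000,15.0000)
o1: d²=20 ≤ ρ²=51; F_rep = 9·(-4,-2)/20² = (-0.0900,-0.0450)
F = F_att + ΣF_rep = (-4.5900,14.9550)
p' = p + 1/10·F = (1.5410,-4.5045)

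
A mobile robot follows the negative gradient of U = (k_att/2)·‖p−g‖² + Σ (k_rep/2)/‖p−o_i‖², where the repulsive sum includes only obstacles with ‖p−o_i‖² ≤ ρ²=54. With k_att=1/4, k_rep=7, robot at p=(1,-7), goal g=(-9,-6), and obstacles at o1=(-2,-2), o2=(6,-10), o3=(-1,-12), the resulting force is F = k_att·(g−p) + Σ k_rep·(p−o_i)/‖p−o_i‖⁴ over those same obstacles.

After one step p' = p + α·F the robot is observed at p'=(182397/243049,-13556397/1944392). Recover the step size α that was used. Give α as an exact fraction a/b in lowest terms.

α = 1/10

F_att = 1/4·(g−p) = 1/4·(-10,1) = (-2.5000,0.2500)
o1: d²=34 ≤ ρ²=54; F_rep = 7·(3,-5)/34² = (0.0182,-0.0303)
o2: d²=34 ≤ ρ²=54; F_rep = 7·(-5,3)/34² = (-0.0303,0.0182)
o3: d²=29 ≤ ρ²=54; F_rep = 7·(2,5)/29² = (0.0166,0.0416)
F = F_att + ΣF_rep = (-2.4955,0.2795)
Δp = p'−p = (-0.2495,0.0280); α = Δx/Fx = (-60652/243049) / (-606520/243049) = 1/10
check: Δy/Fy = (54347/1944392) / (271735/972196) = 1/10 ✓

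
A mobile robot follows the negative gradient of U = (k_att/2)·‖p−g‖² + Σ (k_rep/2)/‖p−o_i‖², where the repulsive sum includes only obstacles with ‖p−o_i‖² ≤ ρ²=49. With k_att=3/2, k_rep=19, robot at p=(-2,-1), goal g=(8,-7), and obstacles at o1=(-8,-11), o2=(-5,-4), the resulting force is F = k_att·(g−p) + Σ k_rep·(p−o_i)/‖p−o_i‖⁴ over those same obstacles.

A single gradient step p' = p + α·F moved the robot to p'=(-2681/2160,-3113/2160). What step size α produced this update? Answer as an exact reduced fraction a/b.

F_att = 3/2·(g−p) = 3/2·(10,-6) = (15.0000,-9.0000)
o1: d²=136 > ρ²=49 → inactive
o2: d²=18 ≤ ρ²=49; F_rep = 19·(3,3)/18² = (0.1759,0.1759)
F = F_att + ΣF_rep = (15.1759,-8.8241)
Δp = p'−p = (0.7588,-0.4412); α = Δx/Fx = (1639/2160) / (1639/108) = 1/20
check: Δy/Fy = (-953/2160) / (-953/108) = 1/20 ✓

α = 1/20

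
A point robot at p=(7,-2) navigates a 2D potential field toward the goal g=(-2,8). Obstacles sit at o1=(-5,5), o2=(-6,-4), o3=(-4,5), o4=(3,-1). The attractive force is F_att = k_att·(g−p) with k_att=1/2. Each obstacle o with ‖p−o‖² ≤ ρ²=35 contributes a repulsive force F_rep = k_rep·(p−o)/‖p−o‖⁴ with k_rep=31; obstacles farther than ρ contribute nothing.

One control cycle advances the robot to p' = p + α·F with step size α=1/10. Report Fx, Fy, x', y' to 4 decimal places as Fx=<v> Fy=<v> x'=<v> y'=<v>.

Fx=-4.0709 Fy=4.8927 x'=6.5929 y'=-1.5107

F_att = 1/2·(g−p) = 1/2·(-9,10) = (-4.5000,5.0000)
o1: d²=193 > ρ²=35 → inactive
o2: d²=173 > ρ²=35 → inactive
o3: d²=170 > ρ²=35 → inactive
o4: d²=17 ≤ ρ²=35; F_rep = 31·(4,-1)/17² = (0.4291,-0.1073)
F = F_att + ΣF_rep = (-4.0709,4.8927)
p' = p + 1/10·F = (6.5929,-1.5107)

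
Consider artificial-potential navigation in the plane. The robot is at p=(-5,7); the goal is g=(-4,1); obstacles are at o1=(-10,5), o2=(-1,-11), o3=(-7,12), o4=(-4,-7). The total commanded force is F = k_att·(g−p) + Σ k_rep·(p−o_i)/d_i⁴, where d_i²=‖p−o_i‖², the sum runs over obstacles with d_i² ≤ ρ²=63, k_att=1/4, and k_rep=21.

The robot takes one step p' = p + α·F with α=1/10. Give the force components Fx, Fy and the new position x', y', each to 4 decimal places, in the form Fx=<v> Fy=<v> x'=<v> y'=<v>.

F_att = 1/4·(g−p) = 1/4·(1,-6) = (0.2500,-1.5000)
o1: d²=29 ≤ ρ²=63; F_rep = 21·(5,2)/29² = (0.1249,0.0499)
o2: d²=340 > ρ²=63 → inactive
o3: d²=29 ≤ ρ²=63; F_rep = 21·(2,-5)/29² = (0.0499,-0.1249)
o4: d²=197 > ρ²=63 → inactive
F = F_att + ΣF_rep = (0.4248,-1.5749)
p' = p + 1/10·F = (-4.9575,6.8425)

Fx=0.4248 Fy=-1.5749 x'=-4.9575 y'=6.8425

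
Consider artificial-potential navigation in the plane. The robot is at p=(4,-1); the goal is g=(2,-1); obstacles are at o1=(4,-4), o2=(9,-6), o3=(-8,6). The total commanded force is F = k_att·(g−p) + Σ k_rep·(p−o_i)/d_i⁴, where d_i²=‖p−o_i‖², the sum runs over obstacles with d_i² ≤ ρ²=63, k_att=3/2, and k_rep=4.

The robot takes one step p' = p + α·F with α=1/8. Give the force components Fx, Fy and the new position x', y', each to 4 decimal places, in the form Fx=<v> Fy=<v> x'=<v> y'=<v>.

F_att = 3/2·(g−p) = 3/2·(-2,0) = (-3.0000,0.0000)
o1: d²=9 ≤ ρ²=63; F_rep = 4·(0,3)/9² = (0.0000,0.1481)
o2: d²=50 ≤ ρ²=63; F_rep = 4·(-5,5)/50² = (-0.0080,0.0080)
o3: d²=193 > ρ²=63 → inactive
F = F_att + ΣF_rep = (-3.0080,0.1561)
p' = p + 1/8·F = (3.6240,-0.9805)

Fx=-3.0080 Fy=0.1561 x'=3.6240 y'=-0.9805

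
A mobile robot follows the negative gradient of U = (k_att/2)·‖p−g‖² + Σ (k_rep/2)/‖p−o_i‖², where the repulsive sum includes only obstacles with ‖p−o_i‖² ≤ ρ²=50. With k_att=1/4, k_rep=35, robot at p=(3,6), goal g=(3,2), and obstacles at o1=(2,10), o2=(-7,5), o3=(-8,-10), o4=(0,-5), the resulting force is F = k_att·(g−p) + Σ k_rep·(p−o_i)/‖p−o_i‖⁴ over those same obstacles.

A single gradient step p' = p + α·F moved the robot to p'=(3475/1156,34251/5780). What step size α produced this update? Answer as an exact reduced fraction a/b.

α = 1/20

F_att = 1/4·(g−p) = 1/4·(0,-4) = (0.0000,-1.0000)
o1: d²=17 ≤ ρ²=50; F_rep = 35·(1,-4)/17² = (0.1211,-0.4844)
o2: d²=101 > ρ²=50 → inactive
o3: d²=377 > ρ²=50 → inactive
o4: d²=130 > ρ²=50 → inactive
F = F_att + ΣF_rep = (0.1211,-1.4844)
Δp = p'−p = (0.0061,-0.0742); α = Δx/Fx = (7/1156) / (35/289) = 1/20
check: Δy/Fy = (-429/5780) / (-429/289) = 1/20 ✓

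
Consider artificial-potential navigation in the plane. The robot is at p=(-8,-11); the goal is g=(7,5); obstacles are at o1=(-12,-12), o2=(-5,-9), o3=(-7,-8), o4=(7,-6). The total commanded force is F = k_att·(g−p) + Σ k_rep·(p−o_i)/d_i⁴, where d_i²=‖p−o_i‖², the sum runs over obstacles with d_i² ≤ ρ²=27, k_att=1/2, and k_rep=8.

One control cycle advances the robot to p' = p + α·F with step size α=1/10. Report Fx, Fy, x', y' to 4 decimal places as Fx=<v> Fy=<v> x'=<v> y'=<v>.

Fx=7.3887 Fy=7.6930 x'=-7.2611 y'=-10.2307

F_att = 1/2·(g−p) = 1/2·(15,16) = (7.5000,8.0000)
o1: d²=17 ≤ ρ²=27; F_rep = 8·(4,1)/17² = (0.1107,0.0277)
o2: d²=13 ≤ ρ²=27; F_rep = 8·(-3,-2)/13² = (-0.1420,-0.0947)
o3: d²=10 ≤ ρ²=27; F_rep = 8·(-1,-3)/10² = (-0.0800,-0.2400)
o4: d²=250 > ρ²=27 → inactive
F = F_att + ΣF_rep = (7.3887,7.6930)
p' = p + 1/10·F = (-7.2611,-10.2307)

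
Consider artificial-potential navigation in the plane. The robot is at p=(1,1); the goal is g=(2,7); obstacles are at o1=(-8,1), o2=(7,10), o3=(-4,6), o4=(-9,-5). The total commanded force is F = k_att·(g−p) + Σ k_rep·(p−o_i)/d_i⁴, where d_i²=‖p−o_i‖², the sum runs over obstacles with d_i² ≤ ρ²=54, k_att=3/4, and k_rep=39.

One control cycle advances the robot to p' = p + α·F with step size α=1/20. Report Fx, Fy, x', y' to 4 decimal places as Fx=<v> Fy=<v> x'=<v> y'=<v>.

Fx=0.8280 Fy=4.4220 x'=1.0414 y'=1.2211

F_att = 3/4·(g−p) = 3/4·(1,6) = (0.7500,4.5000)
o1: d²=81 > ρ²=54 → inactive
o2: d²=117 > ρ²=54 → inactive
o3: d²=50 ≤ ρ²=54; F_rep = 39·(5,-5)/50² = (0.0780,-0.0780)
o4: d²=136 > ρ²=54 → inactive
F = F_att + ΣF_rep = (0.8280,4.4220)
p' = p + 1/20·F = (1.0414,1.2211)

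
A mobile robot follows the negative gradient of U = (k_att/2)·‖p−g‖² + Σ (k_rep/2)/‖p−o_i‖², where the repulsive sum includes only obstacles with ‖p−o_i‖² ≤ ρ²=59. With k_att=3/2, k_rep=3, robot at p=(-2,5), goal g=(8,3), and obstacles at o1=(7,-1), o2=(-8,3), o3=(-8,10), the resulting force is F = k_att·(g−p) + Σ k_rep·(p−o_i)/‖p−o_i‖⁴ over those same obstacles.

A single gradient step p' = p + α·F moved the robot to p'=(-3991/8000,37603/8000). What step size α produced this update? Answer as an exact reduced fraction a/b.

α = 1/10

F_att = 3/2·(g−p) = 3/2·(10,-2) = (15.0000,-3.0000)
o1: d²=117 > ρ²=59 → inactive
o2: d²=40 ≤ ρ²=59; F_rep = 3·(6,2)/40² = (0.0112,0.0037)
o3: d²=61 > ρ²=59 → inactive
F = F_att + ΣF_rep = (15.0113,-2.9962)
Δp = p'−p = (1.5011,-0.2996); α = Δx/Fx = (12009/8000) / (12009/800) = 1/10
check: Δy/Fy = (-2397/8000) / (-2397/800) = 1/10 ✓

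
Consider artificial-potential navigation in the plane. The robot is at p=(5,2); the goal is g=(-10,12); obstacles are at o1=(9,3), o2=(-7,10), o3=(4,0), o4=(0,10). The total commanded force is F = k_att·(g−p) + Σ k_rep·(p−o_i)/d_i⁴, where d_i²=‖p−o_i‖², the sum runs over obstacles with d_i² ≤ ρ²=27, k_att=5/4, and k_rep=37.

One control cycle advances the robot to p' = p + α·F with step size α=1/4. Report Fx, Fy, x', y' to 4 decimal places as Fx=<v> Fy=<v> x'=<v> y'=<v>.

Fx=-17.7821 Fy=15.3320 x'=0.5545 y'=5.8330

F_att = 5/4·(g−p) = 5/4·(-15,10) = (-18.7500,12.5000)
o1: d²=17 ≤ ρ²=27; F_rep = 37·(-4,-1)/17² = (-0.5121,-0.1280)
o2: d²=208 > ρ²=27 → inactive
o3: d²=5 ≤ ρ²=27; F_rep = 37·(1,2)/5² = (1.4800,2.9600)
o4: d²=89 > ρ²=27 → inactive
F = F_att + ΣF_rep = (-17.7821,15.3320)
p' = p + 1/4·F = (0.5545,5.8330)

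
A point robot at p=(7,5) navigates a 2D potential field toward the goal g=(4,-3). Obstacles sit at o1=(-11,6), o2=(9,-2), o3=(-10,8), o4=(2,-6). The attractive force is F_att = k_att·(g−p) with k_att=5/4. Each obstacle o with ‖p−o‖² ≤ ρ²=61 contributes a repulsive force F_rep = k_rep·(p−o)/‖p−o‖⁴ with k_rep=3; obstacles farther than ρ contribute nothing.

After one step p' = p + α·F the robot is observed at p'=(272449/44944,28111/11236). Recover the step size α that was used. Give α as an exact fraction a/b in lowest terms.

F_att = 5/4·(g−p) = 5/4·(-3,-8) = (-3.7500,-10.0000)
o1: d²=325 > ρ²=61 → inactive
o2: d²=53 ≤ ρ²=61; F_rep = 3·(-2,7)/53² = (-0.0021,0.0075)
o3: d²=298 > ρ²=61 → inactive
o4: d²=146 > ρ²=61 → inactive
F = F_att + ΣF_rep = (-3.7521,-9.9925)
Δp = p'−p = (-0.9380,-2.4981); α = Δx/Fx = (-42159/44944) / (-42159/11236) = 1/4
check: Δy/Fy = (-28069/11236) / (-28069/2809) = 1/4 ✓

α = 1/4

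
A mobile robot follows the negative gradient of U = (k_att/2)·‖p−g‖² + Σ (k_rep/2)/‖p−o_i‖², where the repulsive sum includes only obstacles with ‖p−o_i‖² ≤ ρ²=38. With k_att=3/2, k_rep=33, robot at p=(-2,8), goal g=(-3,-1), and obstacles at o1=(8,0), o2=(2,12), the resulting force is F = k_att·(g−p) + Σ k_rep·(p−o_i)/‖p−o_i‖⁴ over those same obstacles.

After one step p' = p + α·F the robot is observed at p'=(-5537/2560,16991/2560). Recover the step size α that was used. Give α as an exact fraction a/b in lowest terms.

α = 1/10

F_att = 3/2·(g−p) = 3/2·(-1,-9) = (-1.5000,-13.5000)
o1: d²=164 > ρ²=38 → inactive
o2: d²=32 ≤ ρ²=38; F_rep = 33·(-4,-4)/32² = (-0.1289,-0.1289)
F = F_att + ΣF_rep = (-1.6289,-13.6289)
Δp = p'−p = (-0.1629,-1.3629); α = Δx/Fx = (-417/2560) / (-417/256) = 1/10
check: Δy/Fy = (-3489/2560) / (-3489/256) = 1/10 ✓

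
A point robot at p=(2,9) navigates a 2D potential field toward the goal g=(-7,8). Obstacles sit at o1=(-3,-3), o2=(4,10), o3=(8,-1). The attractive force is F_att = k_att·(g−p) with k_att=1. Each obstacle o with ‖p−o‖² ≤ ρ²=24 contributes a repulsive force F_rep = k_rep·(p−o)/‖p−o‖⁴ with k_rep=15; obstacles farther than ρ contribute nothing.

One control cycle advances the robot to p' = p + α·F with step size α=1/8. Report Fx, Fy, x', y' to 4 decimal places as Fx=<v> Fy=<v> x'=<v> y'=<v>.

Fx=-10.2000 Fy=-1.6000 x'=0.7250 y'=8.8000

F_att = 1·(g−p) = 1·(-9,-1) = (-9.0000,-1.0000)
o1: d²=169 > ρ²=24 → inactive
o2: d²=5 ≤ ρ²=24; F_rep = 15·(-2,-1)/5² = (-1.2000,-0.6000)
o3: d²=136 > ρ²=24 → inactive
F = F_att + ΣF_rep = (-10.2000,-1.6000)
p' = p + 1/8·F = (0.7250,8.8000)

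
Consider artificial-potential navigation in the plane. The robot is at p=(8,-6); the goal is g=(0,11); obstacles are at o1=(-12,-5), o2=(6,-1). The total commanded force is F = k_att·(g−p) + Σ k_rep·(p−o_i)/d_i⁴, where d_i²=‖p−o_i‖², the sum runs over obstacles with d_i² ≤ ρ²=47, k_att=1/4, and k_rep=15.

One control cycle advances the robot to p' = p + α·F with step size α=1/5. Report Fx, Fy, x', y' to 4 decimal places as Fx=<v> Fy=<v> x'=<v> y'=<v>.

Fx=-1.9643 Fy=4.1608 x'=7.6071 y'=-5.1678

F_att = 1/4·(g−p) = 1/4·(-8,17) = (-2.0000,4.2500)
o1: d²=401 > ρ²=47 → inactive
o2: d²=29 ≤ ρ²=47; F_rep = 15·(2,-5)/29² = (0.0357,-0.0892)
F = F_att + ΣF_rep = (-1.9643,4.1608)
p' = p + 1/5·F = (7.6071,-5.1678)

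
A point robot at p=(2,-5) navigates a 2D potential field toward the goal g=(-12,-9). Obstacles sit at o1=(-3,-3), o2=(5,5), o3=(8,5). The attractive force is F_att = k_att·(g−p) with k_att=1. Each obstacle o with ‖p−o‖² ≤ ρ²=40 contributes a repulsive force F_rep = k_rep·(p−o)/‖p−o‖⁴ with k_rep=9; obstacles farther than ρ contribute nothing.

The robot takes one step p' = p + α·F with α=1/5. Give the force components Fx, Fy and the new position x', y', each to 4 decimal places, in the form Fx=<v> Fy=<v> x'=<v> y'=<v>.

F_att = 1·(g−p) = 1·(-14,-4) = (-14.0000,-4.0000)
o1: d²=29 ≤ ρ²=40; F_rep = 9·(5,-2)/29² = (0.0535,-0.0214)
o2: d²=109 > ρ²=40 → inactive
o3: d²=136 > ρ²=40 → inactive
F = F_att + ΣF_rep = (-13.9465,-4.0214)
p' = p + 1/5·F = (-0.7893,-5.8043)

Fx=-13.9465 Fy=-4.0214 x'=-0.7893 y'=-5.8043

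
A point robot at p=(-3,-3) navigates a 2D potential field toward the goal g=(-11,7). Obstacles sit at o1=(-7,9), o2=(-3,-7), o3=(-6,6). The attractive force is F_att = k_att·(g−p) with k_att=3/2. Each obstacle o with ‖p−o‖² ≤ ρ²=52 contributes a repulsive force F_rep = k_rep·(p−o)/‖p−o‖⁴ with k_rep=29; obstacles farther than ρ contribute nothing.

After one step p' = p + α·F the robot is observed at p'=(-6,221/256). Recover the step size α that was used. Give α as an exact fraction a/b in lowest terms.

α = 1/4

F_att = 3/2·(g−p) = 3/2·(-8,10) = (-12.0000,15.0000)
o1: d²=160 > ρ²=52 → inactive
o2: d²=16 ≤ ρ²=52; F_rep = 29·(0,4)/16² = (0.0000,0.4531)
o3: d²=90 > ρ²=52 → inactive
F = F_att + ΣF_rep = (-12.0000,15.4531)
Δp = p'−p = (-3.0000,3.8633); α = Δx/Fx = (-3) / (-12) = 1/4
check: Δy/Fy = (989/256) / (989/64) = 1/4 ✓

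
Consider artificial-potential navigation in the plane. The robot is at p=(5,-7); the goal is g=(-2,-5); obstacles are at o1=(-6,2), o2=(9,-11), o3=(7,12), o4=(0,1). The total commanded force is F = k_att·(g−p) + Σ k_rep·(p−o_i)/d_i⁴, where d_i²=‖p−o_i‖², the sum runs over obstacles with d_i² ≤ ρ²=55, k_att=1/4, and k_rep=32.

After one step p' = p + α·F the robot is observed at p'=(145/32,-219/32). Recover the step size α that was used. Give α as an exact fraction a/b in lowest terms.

F_att = 1/4·(g−p) = 1/4·(-7,2) = (-1.7500,0.5000)
o1: d²=202 > ρ²=55 → inactive
o2: d²=32 ≤ ρ²=55; F_rep = 32·(-4,4)/32² = (-0.1250,0.1250)
o3: d²=365 > ρ²=55 → inactive
o4: d²=89 > ρ²=55 → inactive
F = F_att + ΣF_rep = (-1.8750,0.6250)
Δp = p'−p = (-0.4688,0.1562); α = Δx/Fx = (-15/32) / (-15/8) = 1/4
check: Δy/Fy = (5/32) / (5/8) = 1/4 ✓

α = 1/4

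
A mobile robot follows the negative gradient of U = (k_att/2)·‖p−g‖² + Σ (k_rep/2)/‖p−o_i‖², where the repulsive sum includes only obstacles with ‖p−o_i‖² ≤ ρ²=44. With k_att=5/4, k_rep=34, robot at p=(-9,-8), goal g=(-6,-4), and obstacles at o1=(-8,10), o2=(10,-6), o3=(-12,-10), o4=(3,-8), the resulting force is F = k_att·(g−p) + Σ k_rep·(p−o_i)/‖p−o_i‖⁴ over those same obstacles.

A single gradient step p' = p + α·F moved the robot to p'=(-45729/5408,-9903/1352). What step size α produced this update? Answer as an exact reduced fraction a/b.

α = 1/8

F_att = 5/4·(g−p) = 5/4·(3,4) = (3.7500,5.0000)
o1: d²=325 > ρ²=44 → inactive
o2: d²=365 > ρ²=44 → inactive
o3: d²=13 ≤ ρ²=44; F_rep = 34·(3,2)/13² = (0.6036,0.4024)
o4: d²=144 > ρ²=44 → inactive
F = F_att + ΣF_rep = (4.3536,5.4024)
Δp = p'−p = (0.5442,0.6753); α = Δx/Fx = (2943/5408) / (2943/676) = 1/8
check: Δy/Fy = (913/1352) / (913/169) = 1/8 ✓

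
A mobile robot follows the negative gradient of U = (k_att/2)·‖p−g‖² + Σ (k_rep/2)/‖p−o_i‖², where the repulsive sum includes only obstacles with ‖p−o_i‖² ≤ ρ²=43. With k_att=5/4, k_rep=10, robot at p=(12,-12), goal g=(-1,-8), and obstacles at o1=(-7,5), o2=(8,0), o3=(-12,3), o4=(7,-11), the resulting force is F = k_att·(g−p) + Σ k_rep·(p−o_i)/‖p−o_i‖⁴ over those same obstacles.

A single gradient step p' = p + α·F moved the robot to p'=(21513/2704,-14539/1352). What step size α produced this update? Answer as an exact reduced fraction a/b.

α = 1/4

F_att = 5/4·(g−p) = 5/4·(-13,4) = (-16.2500,5.0000)
o1: d²=650 > ρ²=43 → inactive
o2: d²=160 > ρ²=43 → inactive
o3: d²=801 > ρ²=43 → inactive
o4: d²=26 ≤ ρ²=43; F_rep = 10·(5,-1)/26² = (0.0740,-0.0148)
F = F_att + ΣF_rep = (-16.1760,4.9852)
Δp = p'−p = (-4.0440,1.2463); α = Δx/Fx = (-10935/2704) / (-10935/676) = 1/4
check: Δy/Fy = (1685/1352) / (1685/338) = 1/4 ✓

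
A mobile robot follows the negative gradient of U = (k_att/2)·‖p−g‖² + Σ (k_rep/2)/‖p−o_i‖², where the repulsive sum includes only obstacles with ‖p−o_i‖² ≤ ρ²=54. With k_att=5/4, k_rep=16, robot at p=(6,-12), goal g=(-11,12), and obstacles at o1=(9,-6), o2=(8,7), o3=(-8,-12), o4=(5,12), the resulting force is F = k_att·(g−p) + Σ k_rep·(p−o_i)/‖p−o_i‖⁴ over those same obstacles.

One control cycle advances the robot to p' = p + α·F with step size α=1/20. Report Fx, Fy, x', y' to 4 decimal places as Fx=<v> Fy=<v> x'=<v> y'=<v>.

Fx=-21.2737 Fy=29.9526 x'=4.9363 y'=-10.5024

F_att = 5/4·(g−p) = 5/4·(-17,24) = (-21.2500,30.0000)
o1: d²=45 ≤ ρ²=54; F_rep = 16·(-3,-6)/45² = (-0.0237,-0.0474)
o2: d²=365 > ρ²=54 → inactive
o3: d²=196 > ρ²=54 → inactive
o4: d²=577 > ρ²=54 → inactive
F = F_att + ΣF_rep = (-21.2737,29.9526)
p' = p + 1/20·F = (4.9363,-10.5024)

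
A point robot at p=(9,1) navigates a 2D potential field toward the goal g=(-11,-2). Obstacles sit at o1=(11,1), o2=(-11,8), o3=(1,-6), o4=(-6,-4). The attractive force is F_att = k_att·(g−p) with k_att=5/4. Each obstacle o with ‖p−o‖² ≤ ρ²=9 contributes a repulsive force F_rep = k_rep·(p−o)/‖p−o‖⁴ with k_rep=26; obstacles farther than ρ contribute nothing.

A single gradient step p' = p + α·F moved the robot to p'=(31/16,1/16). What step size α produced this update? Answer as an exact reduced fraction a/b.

α = 1/4

F_att = 5/4·(g−p) = 5/4·(-20,-3) = (-25.0000,-3.7500)
o1: d²=4 ≤ ρ²=9; F_rep = 26·(-2,0)/4² = (-3.2500,0.0000)
o2: d²=449 > ρ²=9 → inactive
o3: d²=113 > ρ²=9 → inactive
o4: d²=250 > ρ²=9 → inactive
F = F_att + ΣF_rep = (-28.2500,-3.7500)
Δp = p'−p = (-7.0625,-0.9375); α = Δx/Fx = (-113/16) / (-113/4) = 1/4
check: Δy/Fy = (-15/16) / (-15/4) = 1/4 ✓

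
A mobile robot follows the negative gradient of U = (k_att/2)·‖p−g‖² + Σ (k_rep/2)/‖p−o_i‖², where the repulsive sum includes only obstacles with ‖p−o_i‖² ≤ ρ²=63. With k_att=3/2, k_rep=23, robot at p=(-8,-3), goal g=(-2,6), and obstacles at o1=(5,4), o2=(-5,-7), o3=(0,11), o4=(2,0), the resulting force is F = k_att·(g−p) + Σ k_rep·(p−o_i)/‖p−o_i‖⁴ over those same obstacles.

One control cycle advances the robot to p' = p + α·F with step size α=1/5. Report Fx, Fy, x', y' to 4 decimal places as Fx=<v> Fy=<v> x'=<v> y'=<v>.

Fx=8.8896 Fy=13.6472 x'=-6.2221 y'=-0.2706

F_att = 3/2·(g−p) = 3/2·(6,9) = (9.0000,13.5000)
o1: d²=218 > ρ²=63 → inactive
o2: d²=25 ≤ ρ²=63; F_rep = 23·(-3,4)/25² = (-0.1104,0.1472)
o3: d²=260 > ρ²=63 → inactive
o4: d²=109 > ρ²=63 → inactive
F = F_att + ΣF_rep = (8.8896,13.6472)
p' = p + 1/5·F = (-6.2221,-0.2706)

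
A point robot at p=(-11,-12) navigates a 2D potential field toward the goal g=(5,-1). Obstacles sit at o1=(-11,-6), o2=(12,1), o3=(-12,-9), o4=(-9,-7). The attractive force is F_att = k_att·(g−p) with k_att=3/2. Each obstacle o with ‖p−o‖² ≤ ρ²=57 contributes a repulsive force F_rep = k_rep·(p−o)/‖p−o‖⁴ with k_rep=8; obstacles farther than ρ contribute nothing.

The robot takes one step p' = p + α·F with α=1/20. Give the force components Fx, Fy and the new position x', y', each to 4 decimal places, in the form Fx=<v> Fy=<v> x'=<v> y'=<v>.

F_att = 3/2·(g−p) = 3/2·(16,11) = (24.0000,16.5000)
o1: d²=36 ≤ ρ²=57; F_rep = 8·(0,-6)/36² = (0.0000,-0.0370)
o2: d²=698 > ρ²=57 → inactive
o3: d²=10 ≤ ρ²=57; F_rep = 8·(1,-3)/10² = (0.0800,-0.2400)
o4: d²=29 ≤ ρ²=57; F_rep = 8·(-2,-5)/29² = (-0.0190,-0.0476)
F = F_att + ΣF_rep = (24.0610,16.1754)
p' = p + 1/20·F = (-9.7970,-11.1912)

Fx=24.0610 Fy=16.1754 x'=-9.7970 y'=-11.1912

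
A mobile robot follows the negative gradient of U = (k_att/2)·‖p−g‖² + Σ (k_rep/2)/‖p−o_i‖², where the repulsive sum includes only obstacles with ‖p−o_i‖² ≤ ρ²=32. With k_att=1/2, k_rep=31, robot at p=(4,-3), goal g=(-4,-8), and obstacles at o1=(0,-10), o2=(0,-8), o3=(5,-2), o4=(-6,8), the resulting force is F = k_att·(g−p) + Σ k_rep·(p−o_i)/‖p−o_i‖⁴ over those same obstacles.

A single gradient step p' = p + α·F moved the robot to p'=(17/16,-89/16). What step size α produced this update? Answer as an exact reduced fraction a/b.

α = 1/4

F_att = 1/2·(g−p) = 1/2·(-8,-5) = (-4.0000,-2.5000)
o1: d²=65 > ρ²=32 → inactive
o2: d²=41 > ρ²=32 → inactive
o3: d²=2 ≤ ρ²=32; F_rep = 31·(-1,-1)/2² = (-7.7500,-7.7500)
o4: d²=221 > ρ²=32 → inactive
F = F_att + ΣF_rep = (-11.7500,-10.2500)
Δp = p'−p = (-2.9375,-2.5625); α = Δx/Fx = (-47/16) / (-47/4) = 1/4
check: Δy/Fy = (-41/16) / (-41/4) = 1/4 ✓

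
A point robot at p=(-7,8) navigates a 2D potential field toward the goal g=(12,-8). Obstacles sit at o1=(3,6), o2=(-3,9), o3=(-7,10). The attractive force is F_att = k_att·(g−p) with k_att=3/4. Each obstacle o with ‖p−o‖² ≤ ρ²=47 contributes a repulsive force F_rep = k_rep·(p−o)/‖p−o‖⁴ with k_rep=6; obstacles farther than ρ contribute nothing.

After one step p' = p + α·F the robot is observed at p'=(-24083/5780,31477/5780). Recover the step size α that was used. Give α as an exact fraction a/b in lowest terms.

α = 1/5

F_att = 3/4·(g−p) = 3/4·(19,-16) = (14.2500,-12.0000)
o1: d²=104 > ρ²=47 → inactive
o2: d²=17 ≤ ρ²=47; F_rep = 6·(-4,-1)/17² = (-0.0830,-0.0208)
o3: d²=4 ≤ ρ²=47; F_rep = 6·(0,-2)/4² = (0.0000,-0.7500)
F = F_att + ΣF_rep = (14.1670,-12.7708)
Δp = p'−p = (2.8334,-2.5542); α = Δx/Fx = (16377/5780) / (16377/1156) = 1/5
check: Δy/Fy = (-14763/5780) / (-14763/1156) = 1/5 ✓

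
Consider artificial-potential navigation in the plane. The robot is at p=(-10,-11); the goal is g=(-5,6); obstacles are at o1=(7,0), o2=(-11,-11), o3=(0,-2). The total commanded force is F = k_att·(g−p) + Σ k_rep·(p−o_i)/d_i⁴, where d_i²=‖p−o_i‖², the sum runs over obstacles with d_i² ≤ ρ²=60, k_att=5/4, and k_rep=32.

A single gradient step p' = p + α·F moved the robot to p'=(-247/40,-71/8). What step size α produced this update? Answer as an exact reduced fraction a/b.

α = 1/10

F_att = 5/4·(g−p) = 5/4·(5,17) = (6.2500,21.2500)
o1: d²=410 > ρ²=60 → inactive
o2: d²=1 ≤ ρ²=60; F_rep = 32·(1,0)/1² = (32.0000,0.0000)
o3: d²=181 > ρ²=60 → inactive
F = F_att + ΣF_rep = (38.2500,21.2500)
Δp = p'−p = (3.8250,2.1250); α = Δx/Fx = (153/40) / (153/4) = 1/10
check: Δy/Fy = (17/8) / (85/4) = 1/10 ✓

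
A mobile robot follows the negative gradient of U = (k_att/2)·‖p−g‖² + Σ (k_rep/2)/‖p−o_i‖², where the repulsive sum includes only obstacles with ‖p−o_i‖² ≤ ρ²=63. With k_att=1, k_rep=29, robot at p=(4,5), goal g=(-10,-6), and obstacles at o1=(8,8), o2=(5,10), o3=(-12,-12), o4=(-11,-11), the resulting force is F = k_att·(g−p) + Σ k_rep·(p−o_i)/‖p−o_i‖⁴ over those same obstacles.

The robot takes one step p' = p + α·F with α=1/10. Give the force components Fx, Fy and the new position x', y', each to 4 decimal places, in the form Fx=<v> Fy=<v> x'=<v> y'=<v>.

F_att = 1·(g−p) = 1·(-14,-11) = (-14.0000,-11.0000)
o1: d²=25 ≤ ρ²=63; F_rep = 29·(-4,-3)/25² = (-0.1856,-0.1392)
o2: d²=26 ≤ ρ²=63; F_rep = 29·(-1,-5)/26² = (-0.0429,-0.2145)
o3: d²=545 > ρ²=63 → inactive
o4: d²=481 > ρ²=63 → inactive
F = F_att + ΣF_rep = (-14.2285,-11.3537)
p' = p + 1/10·F = (2.5772,3.8646)

Fx=-14.2285 Fy=-11.3537 x'=2.5772 y'=3.8646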